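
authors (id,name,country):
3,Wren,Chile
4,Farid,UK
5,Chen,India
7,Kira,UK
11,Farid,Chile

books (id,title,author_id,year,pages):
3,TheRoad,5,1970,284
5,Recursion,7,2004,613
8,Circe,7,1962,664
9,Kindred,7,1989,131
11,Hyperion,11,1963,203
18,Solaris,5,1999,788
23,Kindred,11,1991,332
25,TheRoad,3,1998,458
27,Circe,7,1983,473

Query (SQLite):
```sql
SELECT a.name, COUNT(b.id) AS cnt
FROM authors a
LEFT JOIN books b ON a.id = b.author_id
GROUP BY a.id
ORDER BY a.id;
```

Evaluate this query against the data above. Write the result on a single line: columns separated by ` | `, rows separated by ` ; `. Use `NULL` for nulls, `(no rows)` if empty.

Wren | 1 ; Farid | 0 ; Chen | 2 ; Kira | 4 ; Farid | 2

LEFT JOIN keeps every authors row; unmatched ones get NULL for books columns.
Group by authors.id and compute COUNT(b.id). COUNT(col) of an all-NULL group is 0.
  3: ids {25} → COUNT(b.id)=1
  4: ids {—} → COUNT(b.id)=0
  5: ids {3, 18} → COUNT(b.id)=2
  7: ids {5, 8, 9, 27} → COUNT(b.id)=4
  11: ids {11, 23} → COUNT(b.id)=2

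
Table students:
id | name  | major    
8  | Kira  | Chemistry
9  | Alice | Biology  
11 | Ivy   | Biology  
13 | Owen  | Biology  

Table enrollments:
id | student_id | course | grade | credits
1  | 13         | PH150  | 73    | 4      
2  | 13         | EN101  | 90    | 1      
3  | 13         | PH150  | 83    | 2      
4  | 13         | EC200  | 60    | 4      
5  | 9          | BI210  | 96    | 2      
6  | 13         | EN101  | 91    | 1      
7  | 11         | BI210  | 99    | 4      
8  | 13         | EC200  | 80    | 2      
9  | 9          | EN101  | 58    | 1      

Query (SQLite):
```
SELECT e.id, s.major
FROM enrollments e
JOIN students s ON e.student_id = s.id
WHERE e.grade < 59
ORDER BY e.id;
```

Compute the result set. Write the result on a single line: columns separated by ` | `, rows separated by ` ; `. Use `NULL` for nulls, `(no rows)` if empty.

9 | Biology

Each enrollments row matches the students row where student_id = students.id.
Then keep rows with e.grade < 59.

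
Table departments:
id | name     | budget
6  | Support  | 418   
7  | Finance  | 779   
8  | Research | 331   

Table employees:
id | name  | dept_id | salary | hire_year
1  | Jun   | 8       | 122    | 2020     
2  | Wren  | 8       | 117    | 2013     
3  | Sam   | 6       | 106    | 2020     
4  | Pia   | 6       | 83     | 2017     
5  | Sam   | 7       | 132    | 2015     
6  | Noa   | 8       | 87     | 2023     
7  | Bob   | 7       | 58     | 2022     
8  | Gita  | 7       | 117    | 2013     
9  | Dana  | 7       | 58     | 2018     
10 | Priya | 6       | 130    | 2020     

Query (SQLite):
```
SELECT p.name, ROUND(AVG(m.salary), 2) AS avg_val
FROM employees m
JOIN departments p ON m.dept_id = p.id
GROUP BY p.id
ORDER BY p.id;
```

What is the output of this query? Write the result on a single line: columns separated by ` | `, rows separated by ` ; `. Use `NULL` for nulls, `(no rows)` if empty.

Join each employees row to its departments via dept_id.
Group joined rows by departments.id; compute ROUND(AVG(m.salary), 2) per group.
  6: ids {3, 4, 10} → ROUND(AVG(m.salary), 2)=106.33
  7: ids {5, 7, 8, 9} → ROUND(AVG(m.salary), 2)=91.25
  8: ids {1, 2, 6} → ROUND(AVG(m.salary), 2)=108.67

Support | 106.33 ; Finance | 91.25 ; Research | 108.67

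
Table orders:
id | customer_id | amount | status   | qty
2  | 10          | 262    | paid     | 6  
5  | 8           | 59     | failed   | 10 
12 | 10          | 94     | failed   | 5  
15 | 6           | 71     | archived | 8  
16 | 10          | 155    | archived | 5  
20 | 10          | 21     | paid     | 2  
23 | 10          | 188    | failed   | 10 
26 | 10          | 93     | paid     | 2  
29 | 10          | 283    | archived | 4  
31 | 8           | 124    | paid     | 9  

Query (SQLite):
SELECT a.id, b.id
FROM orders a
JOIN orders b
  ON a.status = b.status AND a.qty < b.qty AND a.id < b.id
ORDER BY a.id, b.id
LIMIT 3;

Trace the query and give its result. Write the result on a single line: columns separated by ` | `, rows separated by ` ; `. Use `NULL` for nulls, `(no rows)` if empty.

Pairs (a,b) with same status, a.qty < b.qty, a.id < b.id.
status groups: archived:{15,16,29} failed:{5,12,23} paid:{2,20,26,31}
Ordered by (a.id, b.id); first 3.

2 | 31 ; 12 | 23 ; 20 | 31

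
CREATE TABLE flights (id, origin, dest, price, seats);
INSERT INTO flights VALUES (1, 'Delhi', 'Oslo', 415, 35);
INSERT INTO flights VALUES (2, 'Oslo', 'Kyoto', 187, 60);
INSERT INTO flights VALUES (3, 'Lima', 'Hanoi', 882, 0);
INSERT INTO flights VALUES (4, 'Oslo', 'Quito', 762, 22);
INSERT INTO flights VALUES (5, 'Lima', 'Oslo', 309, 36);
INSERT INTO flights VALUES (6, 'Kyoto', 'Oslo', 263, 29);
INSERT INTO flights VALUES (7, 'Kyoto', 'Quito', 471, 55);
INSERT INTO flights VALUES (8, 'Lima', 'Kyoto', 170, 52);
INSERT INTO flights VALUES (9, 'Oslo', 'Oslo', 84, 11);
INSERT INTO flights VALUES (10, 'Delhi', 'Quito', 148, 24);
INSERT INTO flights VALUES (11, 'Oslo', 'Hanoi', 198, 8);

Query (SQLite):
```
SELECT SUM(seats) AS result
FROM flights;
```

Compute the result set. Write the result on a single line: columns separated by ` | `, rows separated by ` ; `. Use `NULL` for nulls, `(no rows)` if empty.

332

All seats values: [35, 60, 0, 22, 36, 29, 55, 52, 11, 24, 8].
SUM of non-NULL values = 332.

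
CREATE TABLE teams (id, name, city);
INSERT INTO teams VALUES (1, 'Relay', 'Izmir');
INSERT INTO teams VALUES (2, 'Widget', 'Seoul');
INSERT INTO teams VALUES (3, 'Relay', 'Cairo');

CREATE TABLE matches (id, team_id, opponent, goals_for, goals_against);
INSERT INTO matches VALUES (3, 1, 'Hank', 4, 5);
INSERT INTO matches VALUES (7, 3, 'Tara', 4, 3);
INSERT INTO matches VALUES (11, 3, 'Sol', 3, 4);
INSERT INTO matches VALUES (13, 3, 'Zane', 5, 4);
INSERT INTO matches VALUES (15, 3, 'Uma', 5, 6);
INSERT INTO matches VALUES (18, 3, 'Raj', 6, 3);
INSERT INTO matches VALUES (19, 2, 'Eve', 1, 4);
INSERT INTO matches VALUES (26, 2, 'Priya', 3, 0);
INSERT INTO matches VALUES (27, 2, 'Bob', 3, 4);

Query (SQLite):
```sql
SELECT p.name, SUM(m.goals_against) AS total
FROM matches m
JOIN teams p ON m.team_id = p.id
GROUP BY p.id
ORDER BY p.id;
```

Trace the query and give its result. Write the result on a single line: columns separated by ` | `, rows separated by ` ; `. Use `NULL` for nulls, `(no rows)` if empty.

Relay | 5 ; Widget | 8 ; Relay | 20

Join each matches row to its teams via team_id.
Group joined rows by teams.id; compute SUM(m.goals_against) per group.
  1: ids {3} → SUM(m.goals_against)=5
  2: ids {19, 26, 27} → SUM(m.goals_against)=8
  3: ids {7, 11, 13, 15, 18} → SUM(m.goals_against)=20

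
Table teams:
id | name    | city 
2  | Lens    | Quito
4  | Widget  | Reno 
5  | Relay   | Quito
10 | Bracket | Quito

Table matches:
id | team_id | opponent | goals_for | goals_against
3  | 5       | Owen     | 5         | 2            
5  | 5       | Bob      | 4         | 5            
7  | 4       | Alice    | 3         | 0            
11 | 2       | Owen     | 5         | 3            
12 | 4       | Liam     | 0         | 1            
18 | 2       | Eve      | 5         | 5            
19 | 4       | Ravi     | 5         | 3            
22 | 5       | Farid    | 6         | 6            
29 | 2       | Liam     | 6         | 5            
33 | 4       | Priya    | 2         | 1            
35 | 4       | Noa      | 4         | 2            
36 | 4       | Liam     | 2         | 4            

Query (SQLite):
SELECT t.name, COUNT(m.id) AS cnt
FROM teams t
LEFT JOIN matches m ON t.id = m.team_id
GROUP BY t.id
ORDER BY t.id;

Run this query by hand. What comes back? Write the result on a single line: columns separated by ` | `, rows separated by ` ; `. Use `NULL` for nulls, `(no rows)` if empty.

Lens | 3 ; Widget | 6 ; Relay | 3 ; Bracket | 0

LEFT JOIN keeps every teams row; unmatched ones get NULL for matches columns.
Group by teams.id and compute COUNT(m.id). COUNT(col) of an all-NULL group is 0.
  2: ids {11, 18, 29} → COUNT(m.id)=3
  4: ids {7, 12, 19, 33, 35, 36} → COUNT(m.id)=6
  5: ids {3, 5, 22} → COUNT(m.id)=3
  10: ids {—} → COUNT(m.id)=0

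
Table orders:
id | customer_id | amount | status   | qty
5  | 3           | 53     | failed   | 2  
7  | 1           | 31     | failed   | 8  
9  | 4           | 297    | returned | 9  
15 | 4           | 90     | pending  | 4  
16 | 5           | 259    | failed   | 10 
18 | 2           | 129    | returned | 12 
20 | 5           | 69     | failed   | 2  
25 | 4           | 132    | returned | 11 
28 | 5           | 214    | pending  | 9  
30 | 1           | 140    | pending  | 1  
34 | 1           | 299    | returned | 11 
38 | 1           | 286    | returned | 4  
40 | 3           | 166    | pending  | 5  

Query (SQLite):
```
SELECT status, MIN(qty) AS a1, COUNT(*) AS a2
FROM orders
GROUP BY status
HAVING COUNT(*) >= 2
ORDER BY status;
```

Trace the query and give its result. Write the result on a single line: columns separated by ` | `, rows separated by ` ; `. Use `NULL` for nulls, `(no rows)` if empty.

failed | 2 | 4 ; pending | 1 | 4 ; returned | 4 | 5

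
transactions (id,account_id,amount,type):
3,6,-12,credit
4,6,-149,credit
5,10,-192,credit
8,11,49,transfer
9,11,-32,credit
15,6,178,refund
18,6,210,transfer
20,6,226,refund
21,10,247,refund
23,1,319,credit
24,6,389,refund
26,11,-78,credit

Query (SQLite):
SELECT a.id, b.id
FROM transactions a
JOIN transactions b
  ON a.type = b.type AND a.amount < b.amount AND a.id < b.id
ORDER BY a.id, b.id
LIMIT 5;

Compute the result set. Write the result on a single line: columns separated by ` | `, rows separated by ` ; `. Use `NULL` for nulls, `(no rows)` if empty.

3 | 23 ; 4 | 9 ; 4 | 23 ; 4 | 26 ; 5 | 9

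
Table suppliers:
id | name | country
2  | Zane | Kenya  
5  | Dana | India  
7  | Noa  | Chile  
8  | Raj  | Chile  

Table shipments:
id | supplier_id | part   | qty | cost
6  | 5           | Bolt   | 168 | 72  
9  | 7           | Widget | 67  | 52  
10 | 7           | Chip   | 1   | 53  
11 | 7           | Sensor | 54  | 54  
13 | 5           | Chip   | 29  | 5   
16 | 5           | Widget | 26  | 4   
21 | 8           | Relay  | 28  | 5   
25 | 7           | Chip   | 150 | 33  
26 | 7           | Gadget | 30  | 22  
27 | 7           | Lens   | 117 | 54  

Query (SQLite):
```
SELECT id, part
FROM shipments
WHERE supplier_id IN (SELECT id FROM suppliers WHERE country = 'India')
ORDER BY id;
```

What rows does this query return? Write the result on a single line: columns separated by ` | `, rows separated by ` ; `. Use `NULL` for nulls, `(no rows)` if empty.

6 | Bolt ; 13 | Chip ; 16 | Widget

Inner query: suppliers.id where country = 'India'.
Outer: keep shipments rows whose supplier_id is in that set.
Inner query → {5}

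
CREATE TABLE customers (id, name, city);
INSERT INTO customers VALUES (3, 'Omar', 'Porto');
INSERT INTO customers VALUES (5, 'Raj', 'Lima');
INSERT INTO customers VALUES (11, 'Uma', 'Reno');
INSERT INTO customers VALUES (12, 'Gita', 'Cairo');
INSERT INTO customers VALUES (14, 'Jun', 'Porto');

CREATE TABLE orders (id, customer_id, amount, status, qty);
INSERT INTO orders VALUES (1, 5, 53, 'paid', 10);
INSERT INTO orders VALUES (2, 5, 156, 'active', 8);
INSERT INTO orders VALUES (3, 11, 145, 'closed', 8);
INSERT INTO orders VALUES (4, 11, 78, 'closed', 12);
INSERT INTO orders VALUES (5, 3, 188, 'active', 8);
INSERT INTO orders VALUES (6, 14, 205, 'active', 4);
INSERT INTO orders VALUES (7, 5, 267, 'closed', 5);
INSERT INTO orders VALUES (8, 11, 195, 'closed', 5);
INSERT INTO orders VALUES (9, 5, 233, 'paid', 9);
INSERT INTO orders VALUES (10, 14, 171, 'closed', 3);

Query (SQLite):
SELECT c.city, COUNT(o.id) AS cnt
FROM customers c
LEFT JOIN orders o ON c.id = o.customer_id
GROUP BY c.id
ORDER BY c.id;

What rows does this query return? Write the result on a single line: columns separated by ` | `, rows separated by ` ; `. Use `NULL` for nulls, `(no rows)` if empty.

LEFT JOIN keeps every customers row; unmatched ones get NULL for orders columns.
Group by customers.id and compute COUNT(o.id). COUNT(col) of an all-NULL group is 0.
  3: ids {5} → COUNT(o.id)=1
  5: ids {1, 2, 7, 9} → COUNT(o.id)=4
  11: ids {3, 4, 8} → COUNT(o.id)=3
  12: ids {—} → COUNT(o.id)=0
  14: ids {6, 10} → COUNT(o.id)=2

Porto | 1 ; Lima | 4 ; Reno | 3 ; Cairo | 0 ; Porto | 2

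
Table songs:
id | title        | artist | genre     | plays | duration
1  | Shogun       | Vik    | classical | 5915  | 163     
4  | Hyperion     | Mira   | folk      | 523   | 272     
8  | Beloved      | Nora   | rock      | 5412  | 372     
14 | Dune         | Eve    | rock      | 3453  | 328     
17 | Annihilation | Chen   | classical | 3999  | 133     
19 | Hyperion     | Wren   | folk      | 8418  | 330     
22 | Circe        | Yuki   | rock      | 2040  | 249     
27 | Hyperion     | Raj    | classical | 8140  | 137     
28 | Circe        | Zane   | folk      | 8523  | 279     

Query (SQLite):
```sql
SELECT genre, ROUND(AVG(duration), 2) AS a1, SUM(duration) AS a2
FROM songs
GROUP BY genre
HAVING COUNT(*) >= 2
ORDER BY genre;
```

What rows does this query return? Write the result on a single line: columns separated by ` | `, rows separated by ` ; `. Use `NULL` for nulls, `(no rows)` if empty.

classical | 144.33 | 433 ; folk | 293.67 | 881 ; rock | 316.33 | 949

Group songs by genre.
Per group compute: ROUND(AVG(duration), 2), SUM(duration).
HAVING: drop groups with fewer than 2 rows.
  classical: ids {1, 17, 27} → ROUND(AVG(duration), 2)=144.33, SUM(duration)=433
  folk: ids {4, 19, 28} → ROUND(AVG(duration), 2)=293.67, SUM(duration)=881
  rock: ids {8, 14, 22} → ROUND(AVG(duration), 2)=316.33, SUM(duration)=949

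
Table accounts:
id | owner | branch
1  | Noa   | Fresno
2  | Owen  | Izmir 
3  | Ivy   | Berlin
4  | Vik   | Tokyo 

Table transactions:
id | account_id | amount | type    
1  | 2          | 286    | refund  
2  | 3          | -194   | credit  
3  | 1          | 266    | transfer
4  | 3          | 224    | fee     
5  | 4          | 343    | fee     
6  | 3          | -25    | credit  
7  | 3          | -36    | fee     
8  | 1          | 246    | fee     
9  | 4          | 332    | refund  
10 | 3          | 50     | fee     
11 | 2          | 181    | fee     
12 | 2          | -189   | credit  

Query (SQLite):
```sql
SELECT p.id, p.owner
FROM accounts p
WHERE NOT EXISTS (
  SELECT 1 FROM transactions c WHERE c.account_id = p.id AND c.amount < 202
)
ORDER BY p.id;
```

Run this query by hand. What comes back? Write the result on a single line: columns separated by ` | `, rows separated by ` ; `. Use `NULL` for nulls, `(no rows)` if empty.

For each accounts row, check whether any transactions with matching account_id has amount < 202.
Keep rows where that is false.

1 | Noa ; 4 | Vik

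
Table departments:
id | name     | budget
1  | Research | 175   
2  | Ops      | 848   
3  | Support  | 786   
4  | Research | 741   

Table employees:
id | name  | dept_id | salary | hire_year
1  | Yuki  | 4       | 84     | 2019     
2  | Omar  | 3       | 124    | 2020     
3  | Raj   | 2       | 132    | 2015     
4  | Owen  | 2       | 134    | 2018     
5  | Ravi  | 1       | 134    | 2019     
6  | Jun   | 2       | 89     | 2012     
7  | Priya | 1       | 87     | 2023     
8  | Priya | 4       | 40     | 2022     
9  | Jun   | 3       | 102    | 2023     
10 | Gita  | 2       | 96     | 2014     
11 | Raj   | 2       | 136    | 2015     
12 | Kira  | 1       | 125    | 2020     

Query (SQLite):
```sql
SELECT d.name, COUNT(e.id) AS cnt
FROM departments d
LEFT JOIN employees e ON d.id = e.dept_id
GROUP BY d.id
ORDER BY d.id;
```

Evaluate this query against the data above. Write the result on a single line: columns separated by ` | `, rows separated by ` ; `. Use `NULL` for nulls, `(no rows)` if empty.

Research | 3 ; Ops | 5 ; Support | 2 ; Research | 2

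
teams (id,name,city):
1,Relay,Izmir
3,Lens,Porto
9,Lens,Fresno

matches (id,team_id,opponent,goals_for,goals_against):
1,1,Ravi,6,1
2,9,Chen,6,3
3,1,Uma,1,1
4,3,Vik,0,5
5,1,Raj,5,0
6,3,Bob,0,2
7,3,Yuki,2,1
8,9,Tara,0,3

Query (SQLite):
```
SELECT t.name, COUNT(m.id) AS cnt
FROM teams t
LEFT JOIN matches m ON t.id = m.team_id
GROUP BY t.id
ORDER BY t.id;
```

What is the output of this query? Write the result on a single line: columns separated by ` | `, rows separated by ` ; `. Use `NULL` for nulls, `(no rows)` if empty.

Relay | 3 ; Lens | 3 ; Lens | 2

LEFT JOIN keeps every teams row; unmatched ones get NULL for matches columns.
Group by teams.id and compute COUNT(m.id). COUNT(col) of an all-NULL group is 0.
  1: ids {1, 3, 5} → COUNT(m.id)=3
  3: ids {4, 6, 7} → COUNT(m.id)=3
  9: ids {2, 8} → COUNT(m.id)=2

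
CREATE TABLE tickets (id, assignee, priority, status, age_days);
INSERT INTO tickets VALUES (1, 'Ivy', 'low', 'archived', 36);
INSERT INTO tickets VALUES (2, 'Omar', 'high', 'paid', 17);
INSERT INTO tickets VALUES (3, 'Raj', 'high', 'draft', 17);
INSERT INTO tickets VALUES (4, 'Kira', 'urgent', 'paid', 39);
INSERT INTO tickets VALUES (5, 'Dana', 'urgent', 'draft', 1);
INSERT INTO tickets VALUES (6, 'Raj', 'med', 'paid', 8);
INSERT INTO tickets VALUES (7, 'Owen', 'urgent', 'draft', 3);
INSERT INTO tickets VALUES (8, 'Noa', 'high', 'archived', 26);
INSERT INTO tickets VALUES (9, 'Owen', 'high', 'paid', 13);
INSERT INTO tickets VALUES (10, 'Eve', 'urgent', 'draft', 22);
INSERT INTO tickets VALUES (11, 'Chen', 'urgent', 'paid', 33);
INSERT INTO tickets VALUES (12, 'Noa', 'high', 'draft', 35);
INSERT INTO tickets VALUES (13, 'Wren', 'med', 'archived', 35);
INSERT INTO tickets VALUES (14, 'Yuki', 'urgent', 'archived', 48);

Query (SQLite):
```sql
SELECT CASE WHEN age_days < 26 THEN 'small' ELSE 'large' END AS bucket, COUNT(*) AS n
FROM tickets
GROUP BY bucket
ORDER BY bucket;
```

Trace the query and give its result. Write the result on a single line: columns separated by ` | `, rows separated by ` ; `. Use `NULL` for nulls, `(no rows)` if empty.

Bucket rows by age_days < 26 → 'small' else 'large'; count each bucket.

large | 7 ; small | 7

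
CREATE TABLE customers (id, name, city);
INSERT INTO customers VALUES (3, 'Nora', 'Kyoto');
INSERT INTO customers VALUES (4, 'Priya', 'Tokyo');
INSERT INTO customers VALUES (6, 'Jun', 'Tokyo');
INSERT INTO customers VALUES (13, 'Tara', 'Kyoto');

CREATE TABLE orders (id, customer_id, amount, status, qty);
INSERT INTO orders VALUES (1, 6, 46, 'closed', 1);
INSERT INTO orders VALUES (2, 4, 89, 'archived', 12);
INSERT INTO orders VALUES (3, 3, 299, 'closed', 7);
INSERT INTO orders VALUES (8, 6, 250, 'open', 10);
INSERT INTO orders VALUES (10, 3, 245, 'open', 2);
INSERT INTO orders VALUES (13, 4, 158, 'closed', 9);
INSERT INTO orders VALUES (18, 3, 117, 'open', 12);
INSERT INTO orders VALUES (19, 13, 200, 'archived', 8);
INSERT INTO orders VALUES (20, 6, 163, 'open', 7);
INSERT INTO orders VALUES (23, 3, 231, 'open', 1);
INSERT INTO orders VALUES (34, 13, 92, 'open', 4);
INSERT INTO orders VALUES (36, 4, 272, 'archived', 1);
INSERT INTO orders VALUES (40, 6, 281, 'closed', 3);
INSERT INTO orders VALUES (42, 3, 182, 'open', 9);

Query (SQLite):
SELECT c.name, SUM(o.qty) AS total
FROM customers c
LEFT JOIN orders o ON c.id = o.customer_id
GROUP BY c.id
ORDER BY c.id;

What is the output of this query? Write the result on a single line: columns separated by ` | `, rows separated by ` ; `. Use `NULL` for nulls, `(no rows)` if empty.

LEFT JOIN keeps every customers row; unmatched ones get NULL for orders columns.
Group by customers.id and compute SUM(o.qty). SUM over an all-NULL group is NULL.
  3: ids {3, 10, 18, 23, 42} → SUM(o.qty)=31
  4: ids {2, 13, 36} → SUM(o.qty)=22
  6: ids {1, 8, 20, 40} → SUM(o.qty)=21
  13: ids {19, 34} → SUM(o.qty)=12

Nora | 31 ; Priya | 22 ; Jun | 21 ; Tara | 12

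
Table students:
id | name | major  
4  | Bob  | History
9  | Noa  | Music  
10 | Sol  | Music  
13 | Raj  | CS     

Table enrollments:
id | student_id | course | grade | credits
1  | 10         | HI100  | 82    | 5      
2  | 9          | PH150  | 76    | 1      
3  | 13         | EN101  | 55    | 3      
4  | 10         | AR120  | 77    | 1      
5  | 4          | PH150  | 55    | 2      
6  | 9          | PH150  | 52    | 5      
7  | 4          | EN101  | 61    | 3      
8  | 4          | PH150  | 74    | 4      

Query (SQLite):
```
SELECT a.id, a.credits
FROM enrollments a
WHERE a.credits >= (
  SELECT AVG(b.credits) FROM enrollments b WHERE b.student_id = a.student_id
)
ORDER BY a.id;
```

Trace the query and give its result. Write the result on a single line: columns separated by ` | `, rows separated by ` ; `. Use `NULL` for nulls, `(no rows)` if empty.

For each enrollments row a, compute AVG(credits) over rows sharing a.student_id.
Keep row a if a.credits >= that per-group AVG.
  student_id=4: AVG(credits) = 3.0
  student_id=9: AVG(credits) = 3.0
  student_id=10: AVG(credits) = 3.0
  student_id=13: AVG(credits) = 3.0

1 | 5 ; 3 | 3 ; 6 | 5 ; 7 | 3 ; 8 | 4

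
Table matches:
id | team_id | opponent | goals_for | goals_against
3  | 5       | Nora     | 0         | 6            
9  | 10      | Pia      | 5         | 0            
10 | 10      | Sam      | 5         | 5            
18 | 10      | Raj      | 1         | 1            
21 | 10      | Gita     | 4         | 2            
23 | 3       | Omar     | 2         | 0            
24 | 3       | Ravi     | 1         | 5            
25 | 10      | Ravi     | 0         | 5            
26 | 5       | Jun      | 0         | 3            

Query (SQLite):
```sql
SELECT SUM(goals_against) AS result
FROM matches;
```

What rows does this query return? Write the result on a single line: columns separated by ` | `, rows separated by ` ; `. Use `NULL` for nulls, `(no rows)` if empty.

All goals_against values: [6, 0, 5, 1, 2, 0, 5, 5, 3].
SUM of non-NULL values = 27.

27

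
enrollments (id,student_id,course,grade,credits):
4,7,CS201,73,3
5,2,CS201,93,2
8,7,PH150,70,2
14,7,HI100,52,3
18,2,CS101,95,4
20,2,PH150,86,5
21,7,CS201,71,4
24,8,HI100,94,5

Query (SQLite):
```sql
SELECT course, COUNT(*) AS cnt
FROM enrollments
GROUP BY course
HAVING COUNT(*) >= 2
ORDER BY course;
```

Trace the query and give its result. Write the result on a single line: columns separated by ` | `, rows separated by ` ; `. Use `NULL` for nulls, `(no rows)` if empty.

CS201 | 3 ; HI100 | 2 ; PH150 | 2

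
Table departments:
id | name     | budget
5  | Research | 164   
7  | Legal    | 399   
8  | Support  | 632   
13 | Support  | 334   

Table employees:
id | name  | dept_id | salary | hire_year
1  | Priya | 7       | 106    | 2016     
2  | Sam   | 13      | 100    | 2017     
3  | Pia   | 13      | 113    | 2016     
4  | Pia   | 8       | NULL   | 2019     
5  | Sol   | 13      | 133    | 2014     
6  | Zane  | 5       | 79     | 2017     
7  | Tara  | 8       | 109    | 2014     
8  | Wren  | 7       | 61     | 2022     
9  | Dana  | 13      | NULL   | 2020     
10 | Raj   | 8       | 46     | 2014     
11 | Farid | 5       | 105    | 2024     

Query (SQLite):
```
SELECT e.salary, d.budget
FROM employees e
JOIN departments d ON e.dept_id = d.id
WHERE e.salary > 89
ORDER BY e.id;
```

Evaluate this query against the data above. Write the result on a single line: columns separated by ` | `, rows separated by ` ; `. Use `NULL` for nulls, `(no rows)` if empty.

106 | 399 ; 100 | 334 ; 113 | 334 ; 133 | 334 ; 109 | 632 ; 105 | 164

Each employees row matches the departments row where dept_id = departments.id.
Then keep rows with e.salary > 89.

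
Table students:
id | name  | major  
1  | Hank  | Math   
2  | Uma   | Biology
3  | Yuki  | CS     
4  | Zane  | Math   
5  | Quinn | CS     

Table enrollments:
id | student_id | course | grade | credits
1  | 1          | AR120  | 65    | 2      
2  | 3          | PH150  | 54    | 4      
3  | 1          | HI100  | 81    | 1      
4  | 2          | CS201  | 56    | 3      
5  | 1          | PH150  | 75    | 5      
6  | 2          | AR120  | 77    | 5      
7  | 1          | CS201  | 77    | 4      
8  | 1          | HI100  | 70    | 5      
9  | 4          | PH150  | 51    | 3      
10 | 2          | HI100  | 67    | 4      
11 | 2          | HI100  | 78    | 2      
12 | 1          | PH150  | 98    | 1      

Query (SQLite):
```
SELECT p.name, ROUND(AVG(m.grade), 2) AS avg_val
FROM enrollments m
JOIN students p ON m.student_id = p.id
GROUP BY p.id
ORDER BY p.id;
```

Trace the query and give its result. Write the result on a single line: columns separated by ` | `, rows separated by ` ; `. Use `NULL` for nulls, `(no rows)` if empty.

Join each enrollments row to its students via student_id.
Group joined rows by students.id; compute ROUND(AVG(m.grade), 2) per group.
  1: ids {1, 3, 5, 7, 8, 12} → ROUND(AVG(m.grade), 2)=77.67
  2: ids {4, 6, 10, 11} → ROUND(AVG(m.grade), 2)=69.5
  3: ids {2} → ROUND(AVG(m.grade), 2)=54
  4: ids {9} → ROUND(AVG(m.grade), 2)=51

Hank | 77.67 ; Uma | 69.5 ; Yuki | 54 ; Zane | 51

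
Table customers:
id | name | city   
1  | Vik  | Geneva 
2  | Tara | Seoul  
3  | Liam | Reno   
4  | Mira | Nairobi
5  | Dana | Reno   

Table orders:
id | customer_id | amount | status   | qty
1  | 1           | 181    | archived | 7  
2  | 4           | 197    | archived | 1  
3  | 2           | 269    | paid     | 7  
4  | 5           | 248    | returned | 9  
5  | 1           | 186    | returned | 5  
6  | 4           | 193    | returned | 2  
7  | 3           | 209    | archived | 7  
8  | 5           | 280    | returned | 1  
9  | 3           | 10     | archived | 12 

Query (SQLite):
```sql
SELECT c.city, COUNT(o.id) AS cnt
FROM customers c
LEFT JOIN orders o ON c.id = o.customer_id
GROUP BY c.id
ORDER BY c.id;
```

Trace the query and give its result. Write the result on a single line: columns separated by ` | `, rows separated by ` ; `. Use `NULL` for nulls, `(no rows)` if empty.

Geneva | 2 ; Seoul | 1 ; Reno | 2 ; Nairobi | 2 ; Reno | 2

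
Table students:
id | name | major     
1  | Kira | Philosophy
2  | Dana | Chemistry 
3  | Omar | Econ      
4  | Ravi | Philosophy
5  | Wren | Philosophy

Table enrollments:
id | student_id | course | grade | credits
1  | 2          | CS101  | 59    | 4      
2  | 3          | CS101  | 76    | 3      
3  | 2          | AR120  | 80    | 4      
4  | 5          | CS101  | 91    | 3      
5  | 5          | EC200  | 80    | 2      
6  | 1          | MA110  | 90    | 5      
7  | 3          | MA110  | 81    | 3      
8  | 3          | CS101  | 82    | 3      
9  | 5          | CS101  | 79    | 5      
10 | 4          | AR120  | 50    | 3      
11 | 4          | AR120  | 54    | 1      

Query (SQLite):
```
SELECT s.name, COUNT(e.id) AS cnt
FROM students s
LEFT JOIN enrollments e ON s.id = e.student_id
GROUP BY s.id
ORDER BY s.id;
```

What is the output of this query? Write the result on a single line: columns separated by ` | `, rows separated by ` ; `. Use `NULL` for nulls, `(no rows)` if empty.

LEFT JOIN keeps every students row; unmatched ones get NULL for enrollments columns.
Group by students.id and compute COUNT(e.id). COUNT(col) of an all-NULL group is 0.
  1: ids {6} → COUNT(e.id)=1
  2: ids {1, 3} → COUNT(e.id)=2
  3: ids {2, 7, 8} → COUNT(e.id)=3
  4: ids {10, 11} → COUNT(e.id)=2
  5: ids {4, 5, 9} → COUNT(e.id)=3

Kira | 1 ; Dana | 2 ; Omar | 3 ; Ravi | 2 ; Wren | 3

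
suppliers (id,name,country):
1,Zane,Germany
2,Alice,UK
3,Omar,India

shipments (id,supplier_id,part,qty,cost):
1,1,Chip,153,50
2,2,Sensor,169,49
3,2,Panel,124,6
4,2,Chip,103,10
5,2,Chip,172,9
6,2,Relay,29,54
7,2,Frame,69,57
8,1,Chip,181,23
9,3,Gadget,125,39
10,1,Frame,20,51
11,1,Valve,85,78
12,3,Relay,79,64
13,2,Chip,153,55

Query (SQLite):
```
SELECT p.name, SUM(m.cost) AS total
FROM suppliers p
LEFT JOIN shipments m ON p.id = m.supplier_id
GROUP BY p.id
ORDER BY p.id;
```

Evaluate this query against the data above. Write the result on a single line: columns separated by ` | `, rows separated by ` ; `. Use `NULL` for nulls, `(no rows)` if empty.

LEFT JOIN keeps every suppliers row; unmatched ones get NULL for shipments columns.
Group by suppliers.id and compute SUM(m.cost). SUM over an all-NULL group is NULL.
  1: ids {1, 8, 10, 11} → SUM(m.cost)=202
  2: ids {2, 3, 4, 5, 6, 7, 13} → SUM(m.cost)=240
  3: ids {9, 12} → SUM(m.cost)=103

Zane | 202 ; Alice | 240 ; Omar | 103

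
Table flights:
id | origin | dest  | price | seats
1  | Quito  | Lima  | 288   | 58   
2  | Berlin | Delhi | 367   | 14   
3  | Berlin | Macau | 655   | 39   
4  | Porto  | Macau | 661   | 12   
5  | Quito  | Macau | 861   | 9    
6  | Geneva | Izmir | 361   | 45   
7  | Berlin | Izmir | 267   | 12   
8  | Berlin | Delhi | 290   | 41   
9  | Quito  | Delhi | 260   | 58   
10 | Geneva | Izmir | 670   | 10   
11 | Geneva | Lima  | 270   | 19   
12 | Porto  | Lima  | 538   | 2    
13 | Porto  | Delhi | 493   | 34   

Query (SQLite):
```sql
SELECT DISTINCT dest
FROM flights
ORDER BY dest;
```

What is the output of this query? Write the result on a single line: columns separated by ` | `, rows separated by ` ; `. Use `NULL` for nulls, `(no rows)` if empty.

Delhi ; Izmir ; Lima ; Macau

Collect distinct dest values from flights.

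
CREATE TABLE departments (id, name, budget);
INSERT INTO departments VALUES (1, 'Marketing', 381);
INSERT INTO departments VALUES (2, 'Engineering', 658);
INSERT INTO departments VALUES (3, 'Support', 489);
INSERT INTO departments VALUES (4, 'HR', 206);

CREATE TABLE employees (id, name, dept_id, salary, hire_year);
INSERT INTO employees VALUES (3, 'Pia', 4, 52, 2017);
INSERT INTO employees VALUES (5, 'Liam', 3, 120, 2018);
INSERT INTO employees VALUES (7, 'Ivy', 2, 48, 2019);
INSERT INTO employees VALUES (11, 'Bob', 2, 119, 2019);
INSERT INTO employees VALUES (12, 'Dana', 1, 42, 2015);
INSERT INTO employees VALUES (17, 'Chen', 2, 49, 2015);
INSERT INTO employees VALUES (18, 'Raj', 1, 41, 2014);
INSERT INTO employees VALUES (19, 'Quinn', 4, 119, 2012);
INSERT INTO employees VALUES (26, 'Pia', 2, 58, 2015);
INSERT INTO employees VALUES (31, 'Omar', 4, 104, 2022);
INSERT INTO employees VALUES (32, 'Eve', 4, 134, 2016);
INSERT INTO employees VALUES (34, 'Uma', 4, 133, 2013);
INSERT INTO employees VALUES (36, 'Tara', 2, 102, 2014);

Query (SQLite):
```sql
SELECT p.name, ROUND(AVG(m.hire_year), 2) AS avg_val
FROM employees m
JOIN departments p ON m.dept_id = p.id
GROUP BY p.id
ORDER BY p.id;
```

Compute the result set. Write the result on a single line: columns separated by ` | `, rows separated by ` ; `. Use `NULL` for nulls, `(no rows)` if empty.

Marketing | 2014.5 ; Engineering | 2016.4 ; Support | 2018 ; HR | 2016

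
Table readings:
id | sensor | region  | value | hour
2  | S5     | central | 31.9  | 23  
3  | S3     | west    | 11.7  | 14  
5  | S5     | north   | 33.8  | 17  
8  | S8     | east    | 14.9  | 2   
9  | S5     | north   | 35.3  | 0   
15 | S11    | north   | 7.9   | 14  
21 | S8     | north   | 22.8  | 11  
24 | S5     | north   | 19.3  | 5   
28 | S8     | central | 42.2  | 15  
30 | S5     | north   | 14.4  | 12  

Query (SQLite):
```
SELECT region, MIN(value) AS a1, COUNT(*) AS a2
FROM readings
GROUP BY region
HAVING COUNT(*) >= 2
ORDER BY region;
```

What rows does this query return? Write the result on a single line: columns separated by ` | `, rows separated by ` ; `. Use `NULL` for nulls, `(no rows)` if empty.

central | 31.9 | 2 ; north | 7.9 | 6

Group readings by region.
Per group compute: MIN(value), COUNT(*).
HAVING: drop groups with fewer than 2 rows.
  central: ids {2, 28} → MIN(value)=31.9, COUNT(*)=2
  east: ids {8} → MIN(value)=14.9, COUNT(*)=1
  north: ids {5, 9, 15, 21, 24, 30} → MIN(value)=7.9, COUNT(*)=6
  west: ids {3} → MIN(value)=11.7, COUNT(*)=1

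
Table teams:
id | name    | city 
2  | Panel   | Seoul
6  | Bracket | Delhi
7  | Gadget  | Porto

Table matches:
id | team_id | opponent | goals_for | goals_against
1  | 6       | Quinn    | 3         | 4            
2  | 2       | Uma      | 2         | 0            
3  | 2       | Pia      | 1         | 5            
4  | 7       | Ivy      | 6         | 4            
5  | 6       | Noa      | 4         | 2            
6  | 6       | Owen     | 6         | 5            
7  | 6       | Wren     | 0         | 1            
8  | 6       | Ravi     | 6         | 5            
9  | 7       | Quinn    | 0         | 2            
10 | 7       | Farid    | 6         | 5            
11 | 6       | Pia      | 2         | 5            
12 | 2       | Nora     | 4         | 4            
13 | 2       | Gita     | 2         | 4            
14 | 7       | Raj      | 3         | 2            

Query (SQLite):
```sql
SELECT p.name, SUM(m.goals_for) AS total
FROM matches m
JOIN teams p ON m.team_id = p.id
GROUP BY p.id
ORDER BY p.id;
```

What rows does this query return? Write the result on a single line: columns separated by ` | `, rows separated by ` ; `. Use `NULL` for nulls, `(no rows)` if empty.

Join each matches row to its teams via team_id.
Group joined rows by teams.id; compute SUM(m.goals_for) per group.
  2: ids {2, 3, 12, 13} → SUM(m.goals_for)=9
  6: ids {1, 5, 6, 7, 8, 11} → SUM(m.goals_for)=21
  7: ids {4, 9, 10, 14} → SUM(m.goals_for)=15

Panel | 9 ; Bracket | 21 ; Gadget | 15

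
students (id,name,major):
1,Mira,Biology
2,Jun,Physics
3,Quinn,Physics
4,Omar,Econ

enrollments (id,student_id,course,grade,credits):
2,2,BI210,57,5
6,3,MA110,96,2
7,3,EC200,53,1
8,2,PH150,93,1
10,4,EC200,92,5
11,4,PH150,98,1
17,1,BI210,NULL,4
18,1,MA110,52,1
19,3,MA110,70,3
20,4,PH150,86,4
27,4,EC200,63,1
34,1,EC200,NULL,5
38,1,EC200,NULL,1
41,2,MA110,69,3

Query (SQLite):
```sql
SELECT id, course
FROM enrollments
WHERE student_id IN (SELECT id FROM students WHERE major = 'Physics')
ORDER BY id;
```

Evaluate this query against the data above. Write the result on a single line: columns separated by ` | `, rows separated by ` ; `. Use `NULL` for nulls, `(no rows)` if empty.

2 | BI210 ; 6 | MA110 ; 7 | EC200 ; 8 | PH150 ; 19 | MA110 ; 41 | MA110

Inner query: students.id where major = 'Physics'.
Outer: keep enrollments rows whose student_id is in that set.
Inner query → {2, 3}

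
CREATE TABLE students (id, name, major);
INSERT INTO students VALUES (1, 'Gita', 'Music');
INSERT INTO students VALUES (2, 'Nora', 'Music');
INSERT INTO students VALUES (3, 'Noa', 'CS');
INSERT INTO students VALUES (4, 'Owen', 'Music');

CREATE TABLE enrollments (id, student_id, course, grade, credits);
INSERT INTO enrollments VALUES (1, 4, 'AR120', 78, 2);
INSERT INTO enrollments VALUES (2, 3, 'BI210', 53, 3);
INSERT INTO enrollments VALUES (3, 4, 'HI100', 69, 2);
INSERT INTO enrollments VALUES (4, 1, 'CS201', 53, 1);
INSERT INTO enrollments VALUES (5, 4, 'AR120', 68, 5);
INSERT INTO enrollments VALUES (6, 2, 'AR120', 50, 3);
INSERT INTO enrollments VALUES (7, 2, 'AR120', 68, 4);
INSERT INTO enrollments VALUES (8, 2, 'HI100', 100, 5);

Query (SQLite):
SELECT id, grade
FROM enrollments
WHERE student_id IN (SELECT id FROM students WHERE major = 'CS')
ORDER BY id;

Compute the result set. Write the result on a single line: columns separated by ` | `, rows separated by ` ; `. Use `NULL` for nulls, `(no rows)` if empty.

Inner query: students.id where major = 'CS'.
Outer: keep enrollments rows whose student_id is in that set.
Inner query → {3}

2 | 53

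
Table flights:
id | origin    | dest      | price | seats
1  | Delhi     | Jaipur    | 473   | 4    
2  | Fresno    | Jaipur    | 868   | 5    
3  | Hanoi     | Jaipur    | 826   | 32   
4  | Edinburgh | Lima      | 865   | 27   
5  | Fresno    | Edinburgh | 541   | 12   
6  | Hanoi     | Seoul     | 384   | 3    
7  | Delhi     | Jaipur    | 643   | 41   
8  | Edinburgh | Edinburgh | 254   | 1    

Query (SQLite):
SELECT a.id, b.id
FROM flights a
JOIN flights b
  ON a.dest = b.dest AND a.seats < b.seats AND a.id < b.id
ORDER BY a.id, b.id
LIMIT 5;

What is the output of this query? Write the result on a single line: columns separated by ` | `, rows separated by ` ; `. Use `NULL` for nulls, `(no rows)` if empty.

Pairs (a,b) with same dest, a.seats < b.seats, a.id < b.id.
dest groups: Edinburgh:{5,8} Jaipur:{1,2,3,7} Lima:{4} Seoul:{6}
Ordered by (a.id, b.id); first 5.

1 | 2 ; 1 | 3 ; 1 | 7 ; 2 | 3 ; 2 | 7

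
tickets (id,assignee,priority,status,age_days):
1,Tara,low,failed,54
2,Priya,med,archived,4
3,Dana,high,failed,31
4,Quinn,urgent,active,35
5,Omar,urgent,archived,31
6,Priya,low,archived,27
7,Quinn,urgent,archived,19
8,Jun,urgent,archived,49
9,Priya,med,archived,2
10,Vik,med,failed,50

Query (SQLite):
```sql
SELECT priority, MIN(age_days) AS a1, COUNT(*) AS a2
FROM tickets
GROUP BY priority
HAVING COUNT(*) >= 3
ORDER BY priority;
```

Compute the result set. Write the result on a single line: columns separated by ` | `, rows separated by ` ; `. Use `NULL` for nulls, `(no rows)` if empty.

Group tickets by priority.
Per group compute: MIN(age_days), COUNT(*).
HAVING: drop groups with fewer than 3 rows.
  high: ids {3} → MIN(age_days)=31, COUNT(*)=1
  low: ids {1, 6} → MIN(age_days)=27, COUNT(*)=2
  med: ids {2, 9, 10} → MIN(age_days)=2, COUNT(*)=3
  urgent: ids {4, 5, 7, 8} → MIN(age_days)=19, COUNT(*)=4

med | 2 | 3 ; urgent | 19 | 4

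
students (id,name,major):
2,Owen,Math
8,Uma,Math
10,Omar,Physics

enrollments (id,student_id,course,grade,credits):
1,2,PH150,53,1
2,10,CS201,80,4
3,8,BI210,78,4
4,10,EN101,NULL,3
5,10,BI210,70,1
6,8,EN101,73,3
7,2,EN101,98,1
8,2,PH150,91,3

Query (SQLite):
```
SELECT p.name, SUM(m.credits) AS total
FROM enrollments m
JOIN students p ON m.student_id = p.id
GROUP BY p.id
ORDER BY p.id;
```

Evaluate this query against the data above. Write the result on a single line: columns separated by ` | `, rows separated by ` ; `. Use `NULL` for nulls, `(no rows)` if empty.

Owen | 5 ; Uma | 7 ; Omar | 8

Join each enrollments row to its students via student_id.
Group joined rows by students.id; compute SUM(m.credits) per group.
  2: ids {1, 7, 8} → SUM(m.credits)=5
  8: ids {3, 6} → SUM(m.credits)=7
  10: ids {2, 4, 5} → SUM(m.credits)=8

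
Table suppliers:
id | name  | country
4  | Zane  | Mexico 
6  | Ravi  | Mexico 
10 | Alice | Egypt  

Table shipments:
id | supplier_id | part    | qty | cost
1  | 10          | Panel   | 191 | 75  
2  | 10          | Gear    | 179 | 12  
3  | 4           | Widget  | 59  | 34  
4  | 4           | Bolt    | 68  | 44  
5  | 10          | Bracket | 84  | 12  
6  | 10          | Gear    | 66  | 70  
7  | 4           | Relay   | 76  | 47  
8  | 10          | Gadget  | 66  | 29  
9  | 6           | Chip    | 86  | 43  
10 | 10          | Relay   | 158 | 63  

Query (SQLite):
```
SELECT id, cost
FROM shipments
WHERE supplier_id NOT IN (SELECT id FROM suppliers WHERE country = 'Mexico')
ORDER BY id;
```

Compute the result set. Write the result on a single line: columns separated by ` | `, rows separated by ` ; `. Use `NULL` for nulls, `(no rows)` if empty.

Inner query: suppliers.id where country = 'Mexico'.
Outer: keep shipments rows whose supplier_id is not in that set.
Inner query → {4, 6}

1 | 75 ; 2 | 12 ; 5 | 12 ; 6 | 70 ; 8 | 29 ; 10 | 63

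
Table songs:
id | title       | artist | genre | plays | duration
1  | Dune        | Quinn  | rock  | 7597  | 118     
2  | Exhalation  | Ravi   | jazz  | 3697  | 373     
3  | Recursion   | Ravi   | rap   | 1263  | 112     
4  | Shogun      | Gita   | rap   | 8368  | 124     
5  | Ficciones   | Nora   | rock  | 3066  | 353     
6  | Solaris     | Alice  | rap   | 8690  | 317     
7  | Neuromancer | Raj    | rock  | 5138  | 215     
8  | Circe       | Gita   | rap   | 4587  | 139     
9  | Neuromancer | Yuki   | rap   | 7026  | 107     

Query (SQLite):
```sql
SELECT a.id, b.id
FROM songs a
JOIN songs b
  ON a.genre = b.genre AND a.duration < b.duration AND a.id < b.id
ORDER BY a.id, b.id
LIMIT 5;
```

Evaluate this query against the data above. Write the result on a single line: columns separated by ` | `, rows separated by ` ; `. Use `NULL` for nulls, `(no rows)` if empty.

1 | 5 ; 1 | 7 ; 3 | 4 ; 3 | 6 ; 3 | 8

Pairs (a,b) with same genre, a.duration < b.duration, a.id < b.id.
genre groups: jazz:{2} rap:{3,4,6,8,9} rock:{1,5,7}
Ordered by (a.id, b.id); first 5.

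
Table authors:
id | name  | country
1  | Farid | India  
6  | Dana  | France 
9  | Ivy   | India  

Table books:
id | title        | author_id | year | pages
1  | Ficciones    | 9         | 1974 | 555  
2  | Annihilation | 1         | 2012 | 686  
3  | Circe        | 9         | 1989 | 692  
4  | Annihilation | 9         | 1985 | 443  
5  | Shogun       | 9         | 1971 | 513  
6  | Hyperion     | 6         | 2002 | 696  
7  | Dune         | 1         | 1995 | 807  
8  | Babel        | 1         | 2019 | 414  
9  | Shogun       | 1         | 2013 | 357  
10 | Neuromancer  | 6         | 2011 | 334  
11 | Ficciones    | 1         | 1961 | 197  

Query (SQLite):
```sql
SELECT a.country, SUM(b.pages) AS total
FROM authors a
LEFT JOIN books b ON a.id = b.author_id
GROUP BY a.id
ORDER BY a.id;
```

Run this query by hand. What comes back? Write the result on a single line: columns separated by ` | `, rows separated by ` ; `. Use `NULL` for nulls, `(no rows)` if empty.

India | 2461 ; France | 1030 ; India | 2203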